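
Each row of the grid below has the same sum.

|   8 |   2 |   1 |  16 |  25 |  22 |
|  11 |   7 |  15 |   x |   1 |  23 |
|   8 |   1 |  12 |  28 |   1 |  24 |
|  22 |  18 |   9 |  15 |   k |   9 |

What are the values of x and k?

x = 17, k = 1

The complete rows each total 74.
Row 2 is missing 74 − 57 = 17 (since 11 + 7 + 15 + 1 + 23 = 57).
Row 4 is missing 74 − 73 = 1 (since 22 + 18 + 9 + 15 + 9 = 73).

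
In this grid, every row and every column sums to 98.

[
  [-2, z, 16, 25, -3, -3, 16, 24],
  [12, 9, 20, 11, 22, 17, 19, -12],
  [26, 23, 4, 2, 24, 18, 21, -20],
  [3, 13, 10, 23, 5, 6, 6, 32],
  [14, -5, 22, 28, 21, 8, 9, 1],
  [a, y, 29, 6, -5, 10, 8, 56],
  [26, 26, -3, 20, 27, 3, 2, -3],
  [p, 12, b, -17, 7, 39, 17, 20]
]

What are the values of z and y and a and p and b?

z = 25, y = -5, a = -1, p = 20, b = 0

Row 1: -2 + 16 + 25 − 3 − 3 + 16 + 24 = 73, so its missing entry is 98 − 73 = 25.
Column 2: 25 + 9 + 23 + 13 − 5 + 26 + 12 = 103, so its missing entry is 98 − 103 = -5.
Row 6: -5 + 29 + 6 − 5 + 10 + 8 + 56 = 99, so its missing entry is 98 − 99 = -1.
Column 1: -2 + 12 + 26 + 3 + 14 − 1 + 26 = 78, so its missing entry is 98 − 78 = 20.
Row 8: 20 + 12 − 17 + 7 + 39 + 17 + 20 = 98, so its missing entry is 98 − 98 = 0.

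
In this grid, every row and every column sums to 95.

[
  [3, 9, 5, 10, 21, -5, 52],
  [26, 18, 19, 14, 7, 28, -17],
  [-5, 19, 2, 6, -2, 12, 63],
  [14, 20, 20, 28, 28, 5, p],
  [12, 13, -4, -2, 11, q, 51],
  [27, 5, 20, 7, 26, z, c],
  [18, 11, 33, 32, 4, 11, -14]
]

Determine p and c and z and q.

Row 5: 12 + 13 − 4 − 2 + 11 + 51 = 81, so its missing entry is 95 − 81 = 14.
Column 6: -5 + 28 + 12 + 5 + 14 + 11 = 65, so its missing entry is 95 − 65 = 30.
Row 6: 27 + 5 + 20 + 7 + 26 + 30 = 115, so its missing entry is 95 − 115 = -20.
Row 4: 14 + 20 + 20 + 28 + 28 + 5 = 115, so its missing entry is 95 − 115 = -20.

p = -20, c = -20, z = 30, q = 14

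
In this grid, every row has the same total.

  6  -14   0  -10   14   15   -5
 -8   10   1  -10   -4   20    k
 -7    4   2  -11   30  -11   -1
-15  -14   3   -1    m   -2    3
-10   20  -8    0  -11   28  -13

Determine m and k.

m = 32, k = -3

The complete rows each total 6.
Row 4 is missing 6 − (-26) = 32 (since -15 − 14 + 3 − 1 − 2 + 3 = -26).
Row 2 is missing 6 − 9 = -3 (since -8 + 10 + 1 − 10 − 4 + 20 = 9).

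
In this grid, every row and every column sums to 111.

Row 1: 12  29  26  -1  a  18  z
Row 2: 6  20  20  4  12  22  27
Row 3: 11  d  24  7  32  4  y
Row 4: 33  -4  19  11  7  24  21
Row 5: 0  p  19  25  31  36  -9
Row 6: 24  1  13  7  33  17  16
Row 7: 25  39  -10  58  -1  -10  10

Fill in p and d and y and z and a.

Column 5 has 12 + 32 + 7 + 31 + 33 − 1 = 114; the blank must be 111 − 114 = -3.
Row 1 has 12 + 29 + 26 − 1 − 3 + 18 = 81; the blank must be 111 − 81 = 30.
Column 7 has 30 + 27 + 21 − 9 + 16 + 10 = 95; the blank must be 111 − 95 = 16.
Row 3 has 11 + 24 + 7 + 32 + 4 + 16 = 94; the blank must be 111 − 94 = 17.
Row 5 has 0 + 19 + 25 + 31 + 36 − 9 = 102; the blank must be 111 − 102 = 9.

p = 9, d = 17, y = 16, z = 30, a = -3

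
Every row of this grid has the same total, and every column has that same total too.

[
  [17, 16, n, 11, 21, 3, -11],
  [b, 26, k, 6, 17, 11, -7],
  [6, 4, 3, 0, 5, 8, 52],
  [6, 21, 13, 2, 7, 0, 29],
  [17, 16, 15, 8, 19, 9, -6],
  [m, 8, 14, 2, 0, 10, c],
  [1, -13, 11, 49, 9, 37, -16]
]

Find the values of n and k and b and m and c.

n = 21, k = 1, b = 24, m = 7, c = 37

Rows 3 and 4 both sum to 78, so that's the common total.
Row 1: 17 + 16 + 11 + 21 + 3 − 11 = 57, so its missing entry is 78 − 57 = 21.
Column 3: 21 + 3 + 13 + 15 + 14 + 11 = 77, so its missing entry is 78 − 77 = 1.
Column 7: -11 − 7 + 52 + 29 − 6 − 16 = 41, so its missing entry is 78 − 41 = 37.
Row 6: 8 + 14 + 2 + 0 + 10 + 37 = 71, so its missing entry is 78 − 71 = 7.
Row 2: 26 + 1 + 6 + 17 + 11 − 7 = 54, so its missing entry is 78 − 54 = 24.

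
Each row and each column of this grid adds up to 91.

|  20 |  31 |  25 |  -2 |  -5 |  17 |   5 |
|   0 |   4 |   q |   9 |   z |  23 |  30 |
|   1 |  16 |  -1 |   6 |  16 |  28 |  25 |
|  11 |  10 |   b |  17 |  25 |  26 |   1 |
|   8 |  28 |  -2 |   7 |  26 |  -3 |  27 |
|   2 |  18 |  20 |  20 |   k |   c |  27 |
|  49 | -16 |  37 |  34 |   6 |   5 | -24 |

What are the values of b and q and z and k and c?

The known cells in column 6 total 96, leaving 91 − 96 = -5 for the blank.
The known cells in row 6 total 82, leaving 91 − 82 = 9 for the blank.
The known cells in column 5 total 77, leaving 91 − 77 = 14 for the blank.
The known cells in row 2 total 80, leaving 91 − 80 = 11 for the blank.
The known cells in row 4 total 90, leaving 91 − 90 = 1 for the blank.

b = 1, q = 11, z = 14, k = 9, c = -5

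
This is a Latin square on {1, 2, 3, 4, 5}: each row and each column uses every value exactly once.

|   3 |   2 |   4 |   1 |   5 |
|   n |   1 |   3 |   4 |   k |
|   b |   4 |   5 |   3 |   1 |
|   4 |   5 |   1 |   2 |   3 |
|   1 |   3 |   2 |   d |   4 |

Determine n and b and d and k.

n = 5, b = 2, d = 5, k = 2

Cell (3,1): row 3 already has {1, 3, 4, 5} → 2.
At (row 2, col 1): column 1 already has {1, 2, 3, 4}, so the value is 5.
For row 2, column 5: row 2 already has {1, 3, 4, 5}; that leaves 2.
Cell (5,4): row 5 already has {1, 2, 3, 4} → 5.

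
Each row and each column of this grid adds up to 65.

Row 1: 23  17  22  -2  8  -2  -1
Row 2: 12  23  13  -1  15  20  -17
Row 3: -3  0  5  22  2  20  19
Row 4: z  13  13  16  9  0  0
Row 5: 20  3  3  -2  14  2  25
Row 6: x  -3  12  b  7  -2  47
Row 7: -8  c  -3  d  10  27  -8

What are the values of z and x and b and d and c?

z = 14, x = 7, b = -3, d = 35, c = 12

Column 2: 17 + 23 + 0 + 13 + 3 − 3 = 53, so its missing entry is 65 − 53 = 12.
Row 4: 13 + 13 + 16 + 9 + 0 + 0 = 51, so its missing entry is 65 − 51 = 14.
Column 1: 23 + 12 − 3 + 14 + 20 − 8 = 58, so its missing entry is 65 − 58 = 7.
Row 6: 7 − 3 + 12 + 7 − 2 + 47 = 68, so its missing entry is 65 − 68 = -3.
Row 7: -8 + 12 − 3 + 10 + 27 − 8 = 30, so its missing entry is 65 − 30 = 35.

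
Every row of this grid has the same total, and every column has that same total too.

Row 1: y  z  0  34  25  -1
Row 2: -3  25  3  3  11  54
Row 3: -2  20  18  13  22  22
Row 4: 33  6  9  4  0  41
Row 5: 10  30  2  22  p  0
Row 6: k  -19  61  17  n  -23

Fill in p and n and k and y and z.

p = 29, n = 6, k = 51, y = 4, z = 31

Rows 2 and 3 both sum to 93, so that's the common total.
The known cells in row 5 total 64, leaving 93 − 64 = 29 for the blank.
The known cells in column 2 total 62, leaving 93 − 62 = 31 for the blank.
The known cells in row 1 total 89, leaving 93 − 89 = 4 for the blank.
The known cells in column 5 total 87, leaving 93 − 87 = 6 for the blank.
The known cells in row 6 total 42, leaving 93 − 42 = 51 for the blank.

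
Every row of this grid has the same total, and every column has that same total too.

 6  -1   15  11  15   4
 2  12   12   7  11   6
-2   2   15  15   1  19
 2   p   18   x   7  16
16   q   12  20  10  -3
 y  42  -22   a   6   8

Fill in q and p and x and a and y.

Rows 1 and 2 both sum to 50, so that's the common total.
Column 1: 6 + 2 − 2 + 2 + 16 = 24, so its missing entry is 50 − 24 = 26.
Row 6: 26 + 42 − 22 + 6 + 8 = 60, so its missing entry is 50 − 60 = -10.
Column 4: 11 + 7 + 15 + 20 − 10 = 43, so its missing entry is 50 − 43 = 7.
Row 4: 2 + 18 + 7 + 7 + 16 = 50, so its missing entry is 50 − 50 = 0.
Row 5: 16 + 12 + 20 + 10 − 3 = 55, so its missing entry is 50 − 55 = -5.

q = -5, p = 0, x = 7, a = -10, y = 26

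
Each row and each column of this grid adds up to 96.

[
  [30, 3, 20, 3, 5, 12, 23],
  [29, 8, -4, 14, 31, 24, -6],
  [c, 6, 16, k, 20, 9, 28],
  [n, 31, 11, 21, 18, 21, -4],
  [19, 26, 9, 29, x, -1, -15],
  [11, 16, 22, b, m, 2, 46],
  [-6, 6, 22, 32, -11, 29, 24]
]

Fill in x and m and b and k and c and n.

Row 5: 19 + 26 + 9 + 29 − 1 − 15 = 67, so its missing entry is 96 − 67 = 29.
Column 5: 5 + 31 + 20 + 18 + 29 − 11 = 92, so its missing entry is 96 − 92 = 4.
Row 4: 31 + 11 + 21 + 18 + 21 − 4 = 98, so its missing entry is 96 − 98 = -2.
Column 1: 30 + 29 − 2 + 19 + 11 − 6 = 81, so its missing entry is 96 − 81 = 15.
Row 3: 15 + 6 + 16 + 20 + 9 + 28 = 94, so its missing entry is 96 − 94 = 2.
Row 6: 11 + 16 + 22 + 4 + 2 + 46 = 101, so its missing entry is 96 − 101 = -5.

x = 29, m = 4, b = -5, k = 2, c = 15, n = -2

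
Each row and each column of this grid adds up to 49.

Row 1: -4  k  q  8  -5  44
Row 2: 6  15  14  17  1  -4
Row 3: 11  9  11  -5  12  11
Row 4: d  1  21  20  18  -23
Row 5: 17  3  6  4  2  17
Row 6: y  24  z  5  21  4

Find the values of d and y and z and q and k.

Column 2 has 15 + 9 + 1 + 3 + 24 = 52; the blank must be 49 − 52 = -3.
Row 4 has 1 + 21 + 20 + 18 − 23 = 37; the blank must be 49 − 37 = 12.
Row 1 has -4 − 3 + 8 − 5 + 44 = 40; the blank must be 49 − 40 = 9.
Column 1 has -4 + 6 + 11 + 12 + 17 = 42; the blank must be 49 − 42 = 7.
Row 6 has 7 + 24 + 5 + 21 + 4 = 61; the blank must be 49 − 61 = -12.

d = 12, y = 7, z = -12, q = 9, k = -3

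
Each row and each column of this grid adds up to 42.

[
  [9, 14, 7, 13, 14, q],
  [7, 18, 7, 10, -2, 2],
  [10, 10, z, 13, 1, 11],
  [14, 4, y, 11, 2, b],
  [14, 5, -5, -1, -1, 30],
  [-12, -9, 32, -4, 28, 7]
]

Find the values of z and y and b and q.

z = -3, y = 4, b = 7, q = -15

Row 1 has 9 + 14 + 7 + 13 + 14 = 57; the blank must be 42 − 57 = -15.
Column 6 has -15 + 2 + 11 + 30 + 7 = 35; the blank must be 42 − 35 = 7.
Row 4 has 14 + 4 + 11 + 2 + 7 = 38; the blank must be 42 − 38 = 4.
Row 3 has 10 + 10 + 13 + 1 + 11 = 45; the blank must be 42 − 45 = -3.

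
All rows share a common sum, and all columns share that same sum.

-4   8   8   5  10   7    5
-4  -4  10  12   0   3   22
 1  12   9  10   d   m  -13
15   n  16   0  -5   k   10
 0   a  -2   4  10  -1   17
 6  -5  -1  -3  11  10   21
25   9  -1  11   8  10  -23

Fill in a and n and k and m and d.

Rows 1 and 2 both sum to 39, so that's the common total.
Column 5: 10 + 0 − 5 + 10 + 11 + 8 = 34, so its missing entry is 39 − 34 = 5.
Row 3: 1 + 12 + 9 + 10 + 5 − 13 = 24, so its missing entry is 39 − 24 = 15.
Row 5: 0 − 2 + 4 + 10 − 1 + 17 = 28, so its missing entry is 39 − 28 = 11.
Column 2: 8 − 4 + 12 + 11 − 5 + 9 = 31, so its missing entry is 39 − 31 = 8.
Row 4: 15 + 8 + 16 + 0 − 5 + 10 = 44, so its missing entry is 39 − 44 = -5.

a = 11, n = 8, k = -5, m = 15, d = 5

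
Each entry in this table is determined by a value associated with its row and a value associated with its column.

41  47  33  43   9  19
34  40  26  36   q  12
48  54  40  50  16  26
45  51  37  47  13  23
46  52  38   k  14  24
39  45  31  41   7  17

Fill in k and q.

k = 48, q = 2

The difference between any two rows is the same in every column — this is an addition table with the headers hidden.
Row 5 minus row 1 is 24 − 19 = 5, so its entry in column 4 is 43 + 5 = 48.
Row 2 minus row 1 is 12 − 19 = -7, so its entry in column 5 is 9 + (-7) = 2.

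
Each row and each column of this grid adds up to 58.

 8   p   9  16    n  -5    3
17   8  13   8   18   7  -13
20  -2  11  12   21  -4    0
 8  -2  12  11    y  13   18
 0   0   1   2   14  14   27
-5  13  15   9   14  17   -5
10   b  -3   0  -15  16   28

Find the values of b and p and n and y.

b = 22, p = 19, n = 8, y = -2

Row 7: 10 − 3 + 0 − 15 + 16 + 28 = 36, so its missing entry is 58 − 36 = 22.
Column 2: 8 − 2 − 2 + 0 + 13 + 22 = 39, so its missing entry is 58 − 39 = 19.
Row 1: 8 + 19 + 9 + 16 − 5 + 3 = 50, so its missing entry is 58 − 50 = 8.
Row 4: 8 − 2 + 12 + 11 + 13 + 18 = 60, so its missing entry is 58 − 60 = -2.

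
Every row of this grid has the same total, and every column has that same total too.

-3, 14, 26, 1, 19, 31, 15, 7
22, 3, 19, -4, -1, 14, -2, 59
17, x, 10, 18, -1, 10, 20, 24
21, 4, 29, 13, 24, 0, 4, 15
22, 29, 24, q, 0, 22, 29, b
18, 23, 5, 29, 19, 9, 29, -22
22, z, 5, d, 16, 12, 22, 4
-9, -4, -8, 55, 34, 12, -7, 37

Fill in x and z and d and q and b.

x = 12, z = 29, d = 0, q = -2, b = -14

Rows 1 and 2 both sum to 110, so that's the common total.
Row 3: 17 + 10 + 18 − 1 + 10 + 20 + 24 = 98, so its missing entry is 110 − 98 = 12.
Column 2: 14 + 3 + 12 + 4 + 29 + 23 − 4 = 81, so its missing entry is 110 − 81 = 29.
Row 7: 22 + 29 + 5 + 16 + 12 + 22 + 4 = 110, so its missing entry is 110 − 110 = 0.
Column 4: 1 − 4 + 18 + 13 + 29 + 0 + 55 = 112, so its missing entry is 110 − 112 = -2.
Row 5: 22 + 29 + 24 − 2 + 0 + 22 + 29 = 124, so its missing entry is 110 − 124 = -14.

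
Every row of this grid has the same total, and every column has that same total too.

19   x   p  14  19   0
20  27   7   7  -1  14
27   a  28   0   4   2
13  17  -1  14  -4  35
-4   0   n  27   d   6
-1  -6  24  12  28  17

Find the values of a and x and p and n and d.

Rows 2 and 4 both sum to 74, so that's the common total.
Column 5: 19 − 1 + 4 − 4 + 28 = 46, so its missing entry is 74 − 46 = 28.
Row 3: 27 + 28 + 0 + 4 + 2 = 61, so its missing entry is 74 − 61 = 13.
Column 2: 27 + 13 + 17 + 0 − 6 = 51, so its missing entry is 74 − 51 = 23.
Row 5: -4 + 0 + 27 + 28 + 6 = 57, so its missing entry is 74 − 57 = 17.
Row 1: 19 + 23 + 14 + 19 + 0 = 75, so its missing entry is 74 − 75 = -1.

a = 13, x = 23, p = -1, n = 17, d = 28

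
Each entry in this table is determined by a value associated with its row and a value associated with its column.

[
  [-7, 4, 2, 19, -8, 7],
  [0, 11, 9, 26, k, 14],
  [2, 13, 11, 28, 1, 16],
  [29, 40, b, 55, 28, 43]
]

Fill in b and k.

b = 38, k = -1

The difference between any two rows is the same in every column — this is an addition table with the headers hidden.
Row 4 minus row 1 is 43 − 7 = 36, so its entry in column 3 is 2 + 36 = 38.
Row 2 minus row 1 is 14 − 7 = 7, so its entry in column 5 is -8 + 7 = -1.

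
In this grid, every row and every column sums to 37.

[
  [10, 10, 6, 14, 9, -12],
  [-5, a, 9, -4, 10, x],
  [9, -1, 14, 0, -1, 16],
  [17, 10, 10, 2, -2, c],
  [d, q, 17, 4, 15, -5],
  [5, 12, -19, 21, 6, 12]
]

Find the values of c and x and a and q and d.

c = 0, x = 26, a = 1, q = 5, d = 1

Column 1: 10 − 5 + 9 + 17 + 5 = 36, so its missing entry is 37 − 36 = 1.
Row 5: 1 + 17 + 4 + 15 − 5 = 32, so its missing entry is 37 − 32 = 5.
Column 2: 10 − 1 + 10 + 5 + 12 = 36, so its missing entry is 37 − 36 = 1.
Row 2: -5 + 1 + 9 − 4 + 10 = 11, so its missing entry is 37 − 11 = 26.
Row 4: 17 + 10 + 10 + 2 − 2 = 37, so its missing entry is 37 − 37 = 0.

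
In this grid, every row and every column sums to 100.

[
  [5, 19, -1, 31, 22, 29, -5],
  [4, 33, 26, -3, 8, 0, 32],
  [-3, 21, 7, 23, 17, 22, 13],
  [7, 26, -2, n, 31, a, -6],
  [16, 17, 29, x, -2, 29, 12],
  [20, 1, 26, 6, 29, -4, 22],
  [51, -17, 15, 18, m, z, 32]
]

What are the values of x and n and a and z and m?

The known cells in row 5 total 101, leaving 100 − 101 = -1 for the blank.
The known cells in column 5 total 105, leaving 100 − 105 = -5 for the blank.
The known cells in row 7 total 94, leaving 100 − 94 = 6 for the blank.
The known cells in column 4 total 74, leaving 100 − 74 = 26 for the blank.
The known cells in row 4 total 82, leaving 100 − 82 = 18 for the blank.

x = -1, n = 26, a = 18, z = 6, m = -5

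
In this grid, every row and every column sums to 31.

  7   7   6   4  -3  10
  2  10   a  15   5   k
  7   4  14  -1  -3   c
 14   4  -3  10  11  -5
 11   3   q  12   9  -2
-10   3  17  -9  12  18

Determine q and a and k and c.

q = -2, a = -1, k = 0, c = 10

Row 3: 7 + 4 + 14 − 1 − 3 = 21, so its missing entry is 31 − 21 = 10.
Row 5: 11 + 3 + 12 + 9 − 2 = 33, so its missing entry is 31 − 33 = -2.
Column 3: 6 + 14 − 3 − 2 + 17 = 32, so its missing entry is 31 − 32 = -1.
Row 2: 2 + 10 − 1 + 15 + 5 = 31, so its missing entry is 31 − 31 = 0.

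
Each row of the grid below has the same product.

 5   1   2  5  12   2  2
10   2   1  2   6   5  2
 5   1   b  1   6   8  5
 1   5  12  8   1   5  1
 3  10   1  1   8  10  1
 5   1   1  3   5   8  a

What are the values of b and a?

b = 2, a = 4

Rows 2 and 5 each multiply to 2400, so every row has product 2400.
Row 3: 5×1×1×6×8×5 = 1200, so the missing entry is 2400 ÷ 1200 = 2.
Row 6: 5×1×1×3×5×8 = 600, so the missing entry is 2400 ÷ 600 = 4.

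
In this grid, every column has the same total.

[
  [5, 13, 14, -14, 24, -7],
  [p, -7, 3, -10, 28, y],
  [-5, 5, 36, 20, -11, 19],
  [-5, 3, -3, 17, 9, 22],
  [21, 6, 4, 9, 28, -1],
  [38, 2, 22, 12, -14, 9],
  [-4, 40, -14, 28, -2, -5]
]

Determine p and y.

p = 12, y = 25

The complete columns each total 62.
Column 1 is missing 62 − 50 = 12 (since 5 − 5 − 5 + 21 + 38 − 4 = 50).
Column 6 is missing 62 − 37 = 25 (since -7 + 19 + 22 − 1 + 9 − 5 = 37).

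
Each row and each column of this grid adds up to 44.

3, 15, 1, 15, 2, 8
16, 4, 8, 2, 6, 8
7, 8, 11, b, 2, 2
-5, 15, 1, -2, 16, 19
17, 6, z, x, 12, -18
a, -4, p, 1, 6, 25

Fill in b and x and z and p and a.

b = 14, x = 14, z = 13, p = 10, a = 6

Row 3: 7 + 8 + 11 + 2 + 2 = 30, so its missing entry is 44 − 30 = 14.
Column 4: 15 + 2 + 14 − 2 + 1 = 30, so its missing entry is 44 − 30 = 14.
Row 5: 17 + 6 + 14 + 12 − 18 = 31, so its missing entry is 44 − 31 = 13.
Column 1: 3 + 16 + 7 − 5 + 17 = 38, so its missing entry is 44 − 38 = 6.
Row 6: 6 − 4 + 1 + 6 + 25 = 34, so its missing entry is 44 − 34 = 10.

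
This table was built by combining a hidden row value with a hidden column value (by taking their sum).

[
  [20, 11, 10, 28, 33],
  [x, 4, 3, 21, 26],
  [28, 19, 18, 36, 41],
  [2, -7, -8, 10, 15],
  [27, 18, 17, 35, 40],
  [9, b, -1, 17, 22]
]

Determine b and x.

The difference between any two rows is the same in every column — this is an addition table with the headers hidden.
Row 6 minus row 1 is 22 − 33 = -11, so its entry in column 2 is 11 + (-11) = 0.
Row 2 minus row 1 is 26 − 33 = -7, so its entry in column 1 is 20 + (-7) = 13.

b = 0, x = 13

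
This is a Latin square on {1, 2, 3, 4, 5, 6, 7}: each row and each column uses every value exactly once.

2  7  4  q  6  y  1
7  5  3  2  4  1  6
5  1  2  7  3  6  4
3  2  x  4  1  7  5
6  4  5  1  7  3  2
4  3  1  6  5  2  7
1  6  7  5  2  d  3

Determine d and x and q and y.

d = 4, x = 6, q = 3, y = 5

For row 4, column 3: row 4 already has {1, 2, 3, 4, 5, 7}; that leaves 6.
At (row 1, col 4): column 4 already has {1, 2, 4, 5, 6, 7}, so the value is 3.
At (row 7, col 6): row 7 already has {1, 2, 3, 5, 6, 7}, so the value is 4.
Cell (1,6): row 1 already has {1, 2, 3, 4, 6, 7} → 5.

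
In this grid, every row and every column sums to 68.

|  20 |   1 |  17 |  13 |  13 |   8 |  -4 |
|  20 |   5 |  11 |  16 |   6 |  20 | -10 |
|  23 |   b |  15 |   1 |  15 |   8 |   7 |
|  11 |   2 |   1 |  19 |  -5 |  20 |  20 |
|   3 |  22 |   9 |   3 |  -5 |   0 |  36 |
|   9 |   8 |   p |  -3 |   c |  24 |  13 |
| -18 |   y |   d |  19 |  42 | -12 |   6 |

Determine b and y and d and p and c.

b = -1, y = 31, d = 0, p = 15, c = 2

The known cells in row 3 total 69, leaving 68 − 69 = -1 for the blank.
The known cells in column 2 total 37, leaving 68 − 37 = 31 for the blank.
The known cells in row 7 total 68, leaving 68 − 68 = 0 for the blank.
The known cells in column 5 total 66, leaving 68 − 66 = 2 for the blank.
The known cells in row 6 total 53, leaving 68 − 53 = 15 for the blank.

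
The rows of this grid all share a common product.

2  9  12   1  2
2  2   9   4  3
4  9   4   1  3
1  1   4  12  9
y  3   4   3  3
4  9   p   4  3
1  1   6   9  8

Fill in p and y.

p = 1, y = 4

Rows 2 and 7 each multiply to 432, so every row has product 432.
Row 6: 4×9×4×3 = 432, so the missing entry is 432 ÷ 432 = 1.
Row 5: 3×4×3×3 = 108, so the missing entry is 432 ÷ 108 = 4.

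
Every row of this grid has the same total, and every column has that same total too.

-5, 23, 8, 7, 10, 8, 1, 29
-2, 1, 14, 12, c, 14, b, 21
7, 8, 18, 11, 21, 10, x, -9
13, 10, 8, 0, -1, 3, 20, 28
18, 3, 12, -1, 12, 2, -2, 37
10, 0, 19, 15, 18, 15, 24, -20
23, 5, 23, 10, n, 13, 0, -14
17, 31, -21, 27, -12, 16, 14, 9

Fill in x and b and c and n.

x = 15, b = 9, c = 12, n = 21

Rows 1 and 4 both sum to 81, so that's the common total.
The known cells in row 3 total 66, leaving 81 − 66 = 15 for the blank.
The known cells in column 7 total 72, leaving 81 − 72 = 9 for the blank.
The known cells in row 7 total 60, leaving 81 − 60 = 21 for the blank.
The known cells in row 2 total 69, leaving 81 − 69 = 12 for the blank.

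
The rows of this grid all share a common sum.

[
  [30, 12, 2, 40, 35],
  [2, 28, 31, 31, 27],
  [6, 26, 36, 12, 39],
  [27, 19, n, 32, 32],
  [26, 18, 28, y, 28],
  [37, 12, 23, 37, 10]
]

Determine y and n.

y = 19, n = 9

The complete rows each total 119.
Row 5 is missing 119 − 100 = 19 (since 26 + 18 + 28 + 28 = 100).
Row 4 is missing 119 − 110 = 9 (since 27 + 19 + 32 + 32 = 110).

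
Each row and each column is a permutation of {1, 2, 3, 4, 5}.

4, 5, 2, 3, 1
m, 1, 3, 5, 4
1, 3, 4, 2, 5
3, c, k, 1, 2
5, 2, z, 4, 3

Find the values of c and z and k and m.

c = 4, z = 1, k = 5, m = 2

For row 2, column 1: row 2 already has {1, 3, 4, 5}; that leaves 2.
At (row 4, col 2): column 2 already has {1, 2, 3, 5}, so the value is 4.
Cell (4,3): row 4 already has {1, 2, 3, 4} → 5.
At (row 5, col 3): row 5 already has {2, 3, 4, 5}, so the value is 1.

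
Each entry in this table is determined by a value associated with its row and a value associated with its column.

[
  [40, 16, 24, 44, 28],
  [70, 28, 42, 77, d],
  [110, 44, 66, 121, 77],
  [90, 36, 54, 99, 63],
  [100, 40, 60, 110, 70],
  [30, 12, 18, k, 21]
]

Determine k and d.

k = 33, d = 49

Each row is a constant multiple of every other row — this is a multiplication table with the headers hidden.
Row 6 is 12/16 = 3/4 times row 1, so its entry in column 4 is 44 × 3/4 = 33.
Row 2 is 28/16 = 7/4 times row 1, so its entry in column 5 is 28 × 7/4 = 49.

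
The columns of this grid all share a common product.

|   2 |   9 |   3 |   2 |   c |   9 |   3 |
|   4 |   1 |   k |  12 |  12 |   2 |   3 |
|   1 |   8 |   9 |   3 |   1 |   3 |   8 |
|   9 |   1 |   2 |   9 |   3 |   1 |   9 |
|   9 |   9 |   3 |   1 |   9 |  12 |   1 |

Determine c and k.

Columns 6 and 7 each multiply to 648, so every column has product 648.
Column 5: 12×1×3×9 = 324, so the missing entry is 648 ÷ 324 = 2.
Column 3: 3×9×2×3 = 162, so the missing entry is 648 ÷ 162 = 4.

c = 2, k = 4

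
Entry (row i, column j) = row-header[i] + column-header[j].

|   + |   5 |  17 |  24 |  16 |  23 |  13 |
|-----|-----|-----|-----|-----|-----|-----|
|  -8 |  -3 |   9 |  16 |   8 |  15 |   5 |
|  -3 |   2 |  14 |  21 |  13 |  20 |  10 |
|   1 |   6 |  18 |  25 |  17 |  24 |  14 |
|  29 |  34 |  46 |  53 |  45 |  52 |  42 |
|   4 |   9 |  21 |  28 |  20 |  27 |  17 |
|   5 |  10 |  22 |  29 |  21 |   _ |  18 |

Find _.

5 + 23 = 28.

28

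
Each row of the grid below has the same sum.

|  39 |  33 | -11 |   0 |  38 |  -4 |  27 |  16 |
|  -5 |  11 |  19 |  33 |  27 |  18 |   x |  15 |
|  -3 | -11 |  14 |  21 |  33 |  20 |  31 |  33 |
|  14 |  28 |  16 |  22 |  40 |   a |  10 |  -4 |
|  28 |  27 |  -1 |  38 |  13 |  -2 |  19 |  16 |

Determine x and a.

Rows 1 and 3 both add up to 138, so every row sums to 138.
Row 2: -5 + 11 + 19 + 33 + 27 + 18 + 15 = 118, so the missing entry is 138 − 118 = 20.
Row 4: 14 + 28 + 16 + 22 + 40 + 10 − 4 = 126, so the missing entry is 138 − 126 = 12.

x = 20, a = 12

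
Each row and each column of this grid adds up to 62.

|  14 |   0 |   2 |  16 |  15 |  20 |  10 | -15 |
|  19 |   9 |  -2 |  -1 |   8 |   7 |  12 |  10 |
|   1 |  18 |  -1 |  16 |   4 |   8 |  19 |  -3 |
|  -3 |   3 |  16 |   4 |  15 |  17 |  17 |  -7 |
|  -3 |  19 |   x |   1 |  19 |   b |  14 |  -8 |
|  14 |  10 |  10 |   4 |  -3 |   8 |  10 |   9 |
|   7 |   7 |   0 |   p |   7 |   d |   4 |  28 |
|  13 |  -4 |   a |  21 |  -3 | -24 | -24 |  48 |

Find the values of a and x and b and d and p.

a = 35, x = 2, b = 18, d = 8, p = 1

Row 8 has 13 − 4 + 21 − 3 − 24 − 24 + 48 = 27; the blank must be 62 − 27 = 35.
Column 3 has 2 − 2 − 1 + 16 + 10 + 0 + 35 = 60; the blank must be 62 − 60 = 2.
Row 5 has -3 + 19 + 2 + 1 + 19 + 14 − 8 = 44; the blank must be 62 − 44 = 18.
Column 6 has 20 + 7 + 8 + 17 + 18 + 8 − 24 = 54; the blank must be 62 − 54 = 8.
Row 7 has 7 + 7 + 0 + 7 + 8 + 4 + 28 = 61; the blank must be 62 − 61 = 1.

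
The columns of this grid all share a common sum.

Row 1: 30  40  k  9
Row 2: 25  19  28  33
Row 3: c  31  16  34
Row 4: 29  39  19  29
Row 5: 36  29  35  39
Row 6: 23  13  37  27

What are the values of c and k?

Columns 2 and 4 both add up to 171, so every column sums to 171.
Column 1: 30 + 25 + 29 + 36 + 23 = 143, so the missing entry is 171 − 143 = 28.
Column 3: 28 + 16 + 19 + 35 + 37 = 135, so the missing entry is 171 − 135 = 36.

c = 28, k = 36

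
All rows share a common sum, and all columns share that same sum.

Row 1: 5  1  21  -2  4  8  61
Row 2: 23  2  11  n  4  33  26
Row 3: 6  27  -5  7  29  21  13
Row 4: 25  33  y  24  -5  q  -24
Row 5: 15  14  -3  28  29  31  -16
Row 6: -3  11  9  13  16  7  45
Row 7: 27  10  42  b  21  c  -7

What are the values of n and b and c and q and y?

Rows 1 and 3 both sum to 98, so that's the common total.
Column 3 has 21 + 11 − 5 − 3 + 9 + 42 = 75; the blank must be 98 − 75 = 23.
Row 2 has 23 + 2 + 11 + 4 + 33 + 26 = 99; the blank must be 98 − 99 = -1.
Column 4 has -2 − 1 + 7 + 24 + 28 + 13 = 69; the blank must be 98 − 69 = 29.
Row 7 has 27 + 10 + 42 + 29 + 21 − 7 = 122; the blank must be 98 − 122 = -24.
Row 4 has 25 + 33 + 23 + 24 − 5 − 24 = 76; the blank must be 98 − 76 = 22.

n = -1, b = 29, c = -24, q = 22, y = 23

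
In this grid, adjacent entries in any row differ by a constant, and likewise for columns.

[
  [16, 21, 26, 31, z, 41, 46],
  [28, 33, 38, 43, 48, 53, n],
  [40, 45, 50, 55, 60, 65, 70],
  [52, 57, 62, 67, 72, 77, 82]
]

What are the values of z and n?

z = 36, n = 58

Along each row the entries change by 5 per step; down each column they change by 12.
Row 1: from 16 at column 1, stepping by 5 to column 5 gives 36.
Row 2: from 28 at column 1, stepping by 5 to column 7 gives 58.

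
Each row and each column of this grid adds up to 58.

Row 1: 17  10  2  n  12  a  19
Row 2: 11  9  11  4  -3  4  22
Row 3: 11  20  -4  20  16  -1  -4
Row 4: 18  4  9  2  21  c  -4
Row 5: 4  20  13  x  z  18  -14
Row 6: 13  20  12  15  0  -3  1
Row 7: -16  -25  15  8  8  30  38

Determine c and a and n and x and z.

Column 5: 12 − 3 + 16 + 21 + 0 + 8 = 54, so its missing entry is 58 − 54 = 4.
Row 5: 4 + 20 + 13 + 4 + 18 − 14 = 45, so its missing entry is 58 − 45 = 13.
Column 4: 4 + 20 + 2 + 13 + 15 + 8 = 62, so its missing entry is 58 − 62 = -4.
Row 1: 17 + 10 + 2 − 4 + 12 + 19 = 56, so its missing entry is 58 − 56 = 2.
Row 4: 18 + 4 + 9 + 2 + 21 − 4 = 50, so its missing entry is 58 − 50 = 8.

c = 8, a = 2, n = -4, x = 13, z = 4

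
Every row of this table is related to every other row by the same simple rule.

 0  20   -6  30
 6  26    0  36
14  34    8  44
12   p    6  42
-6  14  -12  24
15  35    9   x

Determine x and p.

The difference between any two rows is the same in every column — this is an addition table with the headers hidden.
Row 6 minus row 1 is 9 − (-6) = 15, so its entry in column 4 is 30 + 15 = 45.
Row 4 minus row 1 is 6 − (-6) = 12, so its entry in column 2 is 20 + 12 = 32.

x = 45, p = 32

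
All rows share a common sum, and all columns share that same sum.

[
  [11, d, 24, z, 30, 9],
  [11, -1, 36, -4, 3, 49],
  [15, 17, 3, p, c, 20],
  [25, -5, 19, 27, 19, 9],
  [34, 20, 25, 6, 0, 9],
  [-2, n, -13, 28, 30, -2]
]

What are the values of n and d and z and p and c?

Rows 2 and 4 both sum to 94, so that's the common total.
The known cells in column 5 total 82, leaving 94 − 82 = 12 for the blank.
The known cells in row 6 total 41, leaving 94 − 41 = 53 for the blank.
The known cells in column 2 total 84, leaving 94 − 84 = 10 for the blank.
The known cells in row 1 total 84, leaving 94 − 84 = 10 for the blank.
The known cells in row 3 total 67, leaving 94 − 67 = 27 for the blank.

n = 53, d = 10, z = 10, p = 27, c = 12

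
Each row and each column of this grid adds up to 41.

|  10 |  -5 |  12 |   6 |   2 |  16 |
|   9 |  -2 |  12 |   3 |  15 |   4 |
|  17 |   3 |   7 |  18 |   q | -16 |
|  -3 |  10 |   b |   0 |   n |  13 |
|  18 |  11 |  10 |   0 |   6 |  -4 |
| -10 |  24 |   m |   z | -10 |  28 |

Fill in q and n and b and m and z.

q = 12, n = 16, b = 5, m = -5, z = 14

Row 3 has 17 + 3 + 7 + 18 − 16 = 29; the blank must be 41 − 29 = 12.
Column 5 has 2 + 15 + 12 + 6 − 10 = 25; the blank must be 41 − 25 = 16.
Column 4 has 6 + 3 + 18 + 0 + 0 = 27; the blank must be 41 − 27 = 14.
Row 4 has -3 + 10 + 0 + 16 + 13 = 36; the blank must be 41 − 36 = 5.
Row 6 has -10 + 24 + 14 − 10 + 28 = 46; the blank must be 41 − 46 = -5.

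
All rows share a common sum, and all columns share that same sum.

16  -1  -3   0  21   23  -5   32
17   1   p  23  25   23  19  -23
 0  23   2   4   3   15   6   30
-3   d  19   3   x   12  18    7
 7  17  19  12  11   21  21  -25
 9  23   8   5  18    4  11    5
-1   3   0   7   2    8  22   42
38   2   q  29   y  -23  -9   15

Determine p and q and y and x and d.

Rows 1 and 3 both sum to 83, so that's the common total.
The known cells in row 2 total 85, leaving 83 − 85 = -2 for the blank.
The known cells in column 2 total 68, leaving 83 − 68 = 15 for the blank.
The known cells in row 4 total 71, leaving 83 − 71 = 12 for the blank.
The known cells in column 5 total 92, leaving 83 − 92 = -9 for the blank.
The known cells in row 8 total 43, leaving 83 − 43 = 40 for the blank.

p = -2, q = 40, y = -9, x = 12, d = 15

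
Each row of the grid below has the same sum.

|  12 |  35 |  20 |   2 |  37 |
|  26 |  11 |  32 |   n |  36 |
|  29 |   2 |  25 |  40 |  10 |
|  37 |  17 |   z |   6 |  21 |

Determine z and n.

z = 25, n = 1

Row 1 sums to 106 and so does row 3; that's the common total.
In row 4 the known cells total 81, leaving 106 − 81 = 25.
In row 2 the known cells total 105, leaving 106 − 105 = 1.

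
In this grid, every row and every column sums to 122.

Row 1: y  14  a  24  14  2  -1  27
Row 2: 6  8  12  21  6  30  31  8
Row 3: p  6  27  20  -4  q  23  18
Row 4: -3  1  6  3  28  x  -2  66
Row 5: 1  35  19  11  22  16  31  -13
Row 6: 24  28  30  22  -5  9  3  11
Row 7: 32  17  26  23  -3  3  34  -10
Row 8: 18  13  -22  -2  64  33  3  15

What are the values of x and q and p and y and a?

The known cells in column 3 total 98, leaving 122 − 98 = 24 for the blank.
The known cells in row 1 total 104, leaving 122 − 104 = 18 for the blank.
The known cells in column 1 total 96, leaving 122 − 96 = 26 for the blank.
The known cells in row 3 total 116, leaving 122 − 116 = 6 for the blank.
The known cells in row 4 total 99, leaving 122 − 99 = 23 for the blank.

x = 23, q = 6, p = 26, y = 18, a = 24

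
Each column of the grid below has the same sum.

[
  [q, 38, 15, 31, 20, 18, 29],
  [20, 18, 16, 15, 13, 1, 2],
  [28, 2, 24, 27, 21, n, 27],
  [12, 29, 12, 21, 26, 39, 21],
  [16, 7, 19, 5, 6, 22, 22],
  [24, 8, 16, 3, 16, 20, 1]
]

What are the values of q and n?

Columns 2 and 4 both add up to 102, so every column sums to 102.
Column 1: 20 + 28 + 12 + 16 + 24 = 100, so the missing entry is 102 − 100 = 2.
Column 6: 18 + 1 + 39 + 22 + 20 = 100, so the missing entry is 102 − 100 = 2.

q = 2, n = 2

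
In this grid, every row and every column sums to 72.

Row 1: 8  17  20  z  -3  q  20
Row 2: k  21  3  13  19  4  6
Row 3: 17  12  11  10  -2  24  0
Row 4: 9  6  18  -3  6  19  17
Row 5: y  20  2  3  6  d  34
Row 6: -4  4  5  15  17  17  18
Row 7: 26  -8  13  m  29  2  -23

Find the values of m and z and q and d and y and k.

m = 33, z = 1, q = 9, d = -3, y = 10, k = 6

Row 2: 21 + 3 + 13 + 19 + 4 + 6 = 66, so its missing entry is 72 − 66 = 6.
Column 1: 8 + 6 + 17 + 9 − 4 + 26 = 62, so its missing entry is 72 − 62 = 10.
Row 5: 10 + 20 + 2 + 3 + 6 + 34 = 75, so its missing entry is 72 − 75 = -3.
Column 6: 4 + 24 + 19 − 3 + 17 + 2 = 63, so its missing entry is 72 − 63 = 9.
Row 1: 8 + 17 + 20 − 3 + 9 + 20 = 71, so its missing entry is 72 − 71 = 1.
Row 7: 26 − 8 + 13 + 29 + 2 − 23 = 39, so its missing entry is 72 − 39 = 33.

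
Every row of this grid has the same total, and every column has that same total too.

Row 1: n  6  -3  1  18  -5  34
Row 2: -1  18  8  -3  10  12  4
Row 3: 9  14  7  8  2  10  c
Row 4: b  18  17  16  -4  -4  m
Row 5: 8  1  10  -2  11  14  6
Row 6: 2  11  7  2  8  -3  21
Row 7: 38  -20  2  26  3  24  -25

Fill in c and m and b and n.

c = -2, m = 10, b = -5, n = -3

Rows 2 and 5 both sum to 48, so that's the common total.
Row 1 has 6 − 3 + 1 + 18 − 5 + 34 = 51; the blank must be 48 − 51 = -3.
Row 3 has 9 + 14 + 7 + 8 + 2 + 10 = 50; the blank must be 48 − 50 = -2.
Column 1 has -3 − 1 + 9 + 8 + 2 + 38 = 53; the blank must be 48 − 53 = -5.
Row 4 has -5 + 18 + 17 + 16 − 4 − 4 = 38; the blank must be 48 − 38 = 10.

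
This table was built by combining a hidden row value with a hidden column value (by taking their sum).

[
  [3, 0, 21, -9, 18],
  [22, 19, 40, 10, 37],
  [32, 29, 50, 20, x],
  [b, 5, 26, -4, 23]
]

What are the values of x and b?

x = 47, b = 8

The difference between any two rows is the same in every column — this is an addition table with the headers hidden.
Row 3 minus row 1 is 29 − 0 = 29, so its entry in column 5 is 18 + 29 = 47.
Row 4 minus row 1 is 5 − 0 = 5, so its entry in column 1 is 3 + 5 = 8.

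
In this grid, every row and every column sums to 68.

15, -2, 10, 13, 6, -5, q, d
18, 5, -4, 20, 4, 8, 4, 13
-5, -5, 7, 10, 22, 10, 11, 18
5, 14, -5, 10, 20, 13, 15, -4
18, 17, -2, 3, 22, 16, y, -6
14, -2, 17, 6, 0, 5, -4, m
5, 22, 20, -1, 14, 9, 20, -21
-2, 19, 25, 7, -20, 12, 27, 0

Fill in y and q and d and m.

The known cells in row 5 total 68, leaving 68 − 68 = 0 for the blank.
The known cells in row 6 total 36, leaving 68 − 36 = 32 for the blank.
The known cells in column 8 total 32, leaving 68 − 32 = 36 for the blank.
The known cells in row 1 total 73, leaving 68 − 73 = -5 for the blank.

y = 0, q = -5, d = 36, m = 32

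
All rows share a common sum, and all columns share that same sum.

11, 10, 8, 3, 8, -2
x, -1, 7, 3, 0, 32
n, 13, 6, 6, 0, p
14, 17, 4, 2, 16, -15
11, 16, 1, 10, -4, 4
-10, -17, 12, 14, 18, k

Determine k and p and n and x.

k = 21, p = -2, n = 15, x = -3

Rows 1 and 4 both sum to 38, so that's the common total.
Row 2: -1 + 7 + 3 + 0 + 32 = 41, so its missing entry is 38 − 41 = -3.
Column 1: 11 − 3 + 14 + 11 − 10 = 23, so its missing entry is 38 − 23 = 15.
Row 6: -10 − 17 + 12 + 14 + 18 = 17, so its missing entry is 38 − 17 = 21.
Row 3: 15 + 13 + 6 + 6 + 0 = 40, so its missing entry is 38 − 40 = -2.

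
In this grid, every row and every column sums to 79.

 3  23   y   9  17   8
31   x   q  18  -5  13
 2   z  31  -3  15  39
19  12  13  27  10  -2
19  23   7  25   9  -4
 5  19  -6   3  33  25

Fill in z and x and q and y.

Row 3 has 2 + 31 − 3 + 15 + 39 = 84; the blank must be 79 − 84 = -5.
Column 2 has 23 − 5 + 12 + 23 + 19 = 72; the blank must be 79 − 72 = 7.
Row 2 has 31 + 7 + 18 − 5 + 13 = 64; the blank must be 79 − 64 = 15.
Row 1 has 3 + 23 + 9 + 17 + 8 = 60; the blank must be 79 − 60 = 19.

z = -5, x = 7, q = 15, y = 19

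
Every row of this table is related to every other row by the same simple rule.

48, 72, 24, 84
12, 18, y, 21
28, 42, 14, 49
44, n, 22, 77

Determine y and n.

Each row is a constant multiple of every other row — this is a multiplication table with the headers hidden.
Row 2 is 12/48 = 1/4 times row 1, so its entry in column 3 is 24 × 1/4 = 6.
Row 4 is 44/48 = 11/12 times row 1, so its entry in column 2 is 72 × 11/12 = 66.

y = 6, n = 66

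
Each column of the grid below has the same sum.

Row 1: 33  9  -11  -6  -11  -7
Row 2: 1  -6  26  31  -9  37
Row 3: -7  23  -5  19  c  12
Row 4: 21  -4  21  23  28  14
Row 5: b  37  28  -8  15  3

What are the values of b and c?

b = 11, c = 36

The complete columns each total 59.
Column 1 is missing 59 − 48 = 11 (since 33 + 1 − 7 + 21 = 48).
Column 5 is missing 59 − 23 = 36 (since -11 − 9 + 28 + 15 = 23).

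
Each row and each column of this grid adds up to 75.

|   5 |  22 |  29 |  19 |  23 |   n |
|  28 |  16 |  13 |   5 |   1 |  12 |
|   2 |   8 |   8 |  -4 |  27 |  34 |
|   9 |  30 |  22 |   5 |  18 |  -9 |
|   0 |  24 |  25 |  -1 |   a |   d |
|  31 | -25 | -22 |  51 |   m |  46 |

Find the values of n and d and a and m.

n = -23, d = 15, a = 12, m = -6

The known cells in row 6 total 81, leaving 75 − 81 = -6 for the blank.
The known cells in column 5 total 63, leaving 75 − 63 = 12 for the blank.
The known cells in row 5 total 60, leaving 75 − 60 = 15 for the blank.
The known cells in row 1 total 98, leaving 75 − 98 = -23 for the blank.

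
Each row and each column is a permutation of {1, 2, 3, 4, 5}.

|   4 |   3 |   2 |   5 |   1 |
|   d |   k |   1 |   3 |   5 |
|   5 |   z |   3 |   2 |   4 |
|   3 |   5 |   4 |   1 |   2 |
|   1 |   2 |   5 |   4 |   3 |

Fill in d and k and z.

d = 2, k = 4, z = 1

At (row 2, col 1): column 1 already has {1, 3, 4, 5}, so the value is 2.
Cell (2,2): row 2 already has {1, 2, 3, 5} → 4.
For row 3, column 2: row 3 already has {2, 3, 4, 5}; that leaves 1.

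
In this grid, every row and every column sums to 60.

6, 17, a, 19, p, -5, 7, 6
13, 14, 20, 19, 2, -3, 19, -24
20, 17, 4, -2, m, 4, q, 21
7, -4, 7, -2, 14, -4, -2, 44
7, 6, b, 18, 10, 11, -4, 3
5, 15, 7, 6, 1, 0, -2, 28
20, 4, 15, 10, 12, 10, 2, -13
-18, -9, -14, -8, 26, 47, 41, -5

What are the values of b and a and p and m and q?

b = 9, a = 12, p = -2, m = -3, q = -1

Row 5 has 7 + 6 + 18 + 10 + 11 − 4 + 3 = 51; the blank must be 60 − 51 = 9.
Column 3 has 20 + 4 + 7 + 9 + 7 + 15 − 14 = 48; the blank must be 60 − 48 = 12.
Row 1 has 6 + 17 + 12 + 19 − 5 + 7 + 6 = 62; the blank must be 60 − 62 = -2.
Column 5 has -2 + 2 + 14 + 10 + 1 + 12 + 26 = 63; the blank must be 60 − 63 = -3.
Row 3 has 20 + 17 + 4 − 2 − 3 + 4 + 21 = 61; the blank must be 60 − 61 = -1.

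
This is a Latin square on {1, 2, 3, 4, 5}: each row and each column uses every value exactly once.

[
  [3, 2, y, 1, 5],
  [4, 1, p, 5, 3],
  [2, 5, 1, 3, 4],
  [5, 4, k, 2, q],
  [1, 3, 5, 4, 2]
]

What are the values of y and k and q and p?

y = 4, k = 3, q = 1, p = 2

For row 2, column 3: row 2 already has {1, 3, 4, 5}; that leaves 2.
For row 4, column 5: column 5 already has {2, 3, 4, 5}; that leaves 1.
At (row 4, col 3): row 4 already has {1, 2, 4, 5}, so the value is 3.
For row 1, column 3: row 1 already has {1, 2, 3, 5}; that leaves 4.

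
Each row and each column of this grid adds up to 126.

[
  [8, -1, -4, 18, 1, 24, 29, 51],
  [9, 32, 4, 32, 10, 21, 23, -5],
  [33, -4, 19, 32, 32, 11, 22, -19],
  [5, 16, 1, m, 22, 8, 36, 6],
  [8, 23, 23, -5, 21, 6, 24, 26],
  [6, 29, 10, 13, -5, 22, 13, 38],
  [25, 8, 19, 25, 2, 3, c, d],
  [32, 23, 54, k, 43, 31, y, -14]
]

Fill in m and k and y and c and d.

Column 8 has 51 − 5 − 19 + 6 + 26 + 38 − 14 = 83; the blank must be 126 − 83 = 43.
Row 4 has 5 + 16 + 1 + 22 + 8 + 36 + 6 = 94; the blank must be 126 − 94 = 32.
Column 4 has 18 + 32 + 32 + 32 − 5 + 13 + 25 = 147; the blank must be 126 − 147 = -21.
Row 8 has 32 + 23 + 54 − 21 + 43 + 31 − 14 = 148; the blank must be 126 − 148 = -22.
Row 7 has 25 + 8 + 19 + 25 + 2 + 3 + 43 = 125; the blank must be 126 − 125 = 1.

m = 32, k = -21, y = -22, c = 1, d = 43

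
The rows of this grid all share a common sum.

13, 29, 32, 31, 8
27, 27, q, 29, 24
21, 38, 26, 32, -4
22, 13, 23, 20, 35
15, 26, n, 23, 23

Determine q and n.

The complete rows each total 113.
Row 2 is missing 113 − 107 = 6 (since 27 + 27 + 29 + 24 = 107).
Row 5 is missing 113 − 87 = 26 (since 15 + 26 + 23 + 23 = 87).

q = 6, n = 26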